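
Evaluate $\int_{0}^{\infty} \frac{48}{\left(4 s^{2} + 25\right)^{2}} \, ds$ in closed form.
$\frac{6 \pi}{125}$

Begin with the known result
$$J(a) = \int_{0}^{\infty} \frac{3}{a^{2} + s^{2}} \, ds = \frac{3 \pi}{2 a}.$$

Differentiating under the integral sign with respect to $a$,
$$\frac{dJ}{da} = \int_{0}^{\infty} - \frac{6 a}{\left(a^{2} + s^{2}\right)^{2}} \, ds = - \frac{3 \pi}{2 a^{2}},$$
so $\int_{0}^{\infty} \frac{3}{\left(a^{2} + s^{2}\right)^{2}} \, ds = \frac{3 \pi}{4 a^{3}}$.

Setting $a = \frac{5}{2}$:
$$I = \frac{6 \pi}{125}.$$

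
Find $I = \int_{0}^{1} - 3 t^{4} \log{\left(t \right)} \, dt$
$\frac{3}{25}$

Begin with the known integral
$$J(a) = \int_{0}^{1} - 3 t^{a} \, dt = - \frac{3}{a + 1}.$$

Differentiating under the integral sign brings down a factor of $\ln t$:
$$\frac{dJ}{da} = \int_{0}^{1} - 3 t^{a} \log{\left(t \right)} \, dt = \frac{3}{\left(a + 1\right)^{2}}.$$

The integral on the left is $I$, so $I = \frac{3}{\left(a + 1\right)^{2}}$.

Setting $a = 4$:
$$I = \frac{3}{25}.$$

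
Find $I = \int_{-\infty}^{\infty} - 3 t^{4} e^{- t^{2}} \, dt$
$- \frac{9 \sqrt{\pi}}{4}$

Begin with the known integral
$$J(a) = \int_{-\infty}^{\infty} - 3 e^{- a t^{2}} \, dt = - \frac{3 \sqrt{\pi}}{\sqrt{a}}.$$

Differentiating under the integral sign brings down a factor of $(-t^2)$:
$$\frac{dJ}{da} = \int_{-\infty}^{\infty} 3 t^{2} e^{- a t^{2}} \, dt = \frac{3 \sqrt{\pi}}{2 a^{\frac{3}{2}}}.$$

Repeating twice in total — each differentiation brings down another $(-t^2)$ — gives
$$\frac{d^{2}J}{da^{2}} = \int_{-\infty}^{\infty} - 3 t^{4} e^{- a t^{2}} \, dt = - \frac{9 \sqrt{\pi}}{4 a^{\frac{5}{2}}},$$
and the integrand here is exactly the target integrand, so $I = - \frac{9 \sqrt{\pi}}{4 a^{\frac{5}{2}}}$.

Setting $a = 1$:
$$I = - \frac{9 \sqrt{\pi}}{4}.$$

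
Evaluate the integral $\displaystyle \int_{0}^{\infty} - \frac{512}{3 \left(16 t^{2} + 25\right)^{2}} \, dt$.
$- \frac{32 \pi}{375}$

Begin with the known result
$$J(a) = \int_{0}^{\infty} - \frac{2}{3 \left(a^{2} + t^{2}\right)} \, dt = - \frac{\pi}{3 a}.$$

Differentiating under the integral sign with respect to $a$,
$$\frac{dJ}{da} = \int_{0}^{\infty} \frac{4 a}{3 \left(a^{2} + t^{2}\right)^{2}} \, dt = \frac{\pi}{3 a^{2}},$$
so $\int_{0}^{\infty} - \frac{2}{3 \left(a^{2} + t^{2}\right)^{2}} \, dt = - \frac{\pi}{6 a^{3}}$.

Setting $a = \frac{5}{4}$:
$$I = - \frac{32 \pi}{375}.$$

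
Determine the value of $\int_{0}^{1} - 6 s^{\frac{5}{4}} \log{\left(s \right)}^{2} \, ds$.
$- \frac{256}{243}$

Begin with the known integral
$$J(a) = \int_{0}^{1} - 6 s^{a} \, ds = - \frac{6}{a + 1}.$$

Differentiating under the integral sign brings down a factor of $\ln s$:
$$\frac{dJ}{da} = \int_{0}^{1} - 6 s^{a} \log{\left(s \right)} \, ds = \frac{6}{\left(a + 1\right)^{2}}.$$

Repeating twice in total — each differentiation brings down another $\ln s$ — gives
$$\frac{d^{2}J}{da^{2}} = \int_{0}^{1} - 6 s^{a} \log{\left(s \right)}^{2} \, ds = - \frac{12}{\left(a + 1\right)^{3}},$$
and the integrand here is exactly the target integrand, so $I = - \frac{12}{\left(a + 1\right)^{3}}$.

Setting $a = \frac{5}{4}$:
$$I = - \frac{256}{243}.$$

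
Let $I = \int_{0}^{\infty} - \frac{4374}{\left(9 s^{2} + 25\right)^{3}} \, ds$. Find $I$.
$- \frac{2187 \pi}{25000}$

Recall the elementary integral
$$J(a) = \int_{0}^{\infty} - \frac{6}{a^{2} + s^{2}} \, ds = - \frac{3 \pi}{a}.$$

Differentiating under the integral sign with respect to $a$,
$$\frac{dJ}{da} = \int_{0}^{\infty} \frac{12 a}{\left(a^{2} + s^{2}\right)^{2}} \, ds = \frac{3 \pi}{a^{2}},$$
so $\int_{0}^{\infty} - \frac{6}{\left(a^{2} + s^{2}\right)^{2}} \, ds = - \frac{3 \pi}{2 a^{3}}$.

Repeating — each differentiation of $1/(s^2+a^2)^j$ produces $-2ja/(s^2+a^2)^{j+1}$ — and dividing through by $-2ja$ at each step yields, after $2$ differentiations in total,
$$\int_{0}^{\infty} - \frac{6}{\left(a^{2} + s^{2}\right)^{3}} \, ds = - \frac{9 \pi}{8 a^{5}}.$$

Setting $a = \frac{5}{3}$:
$$I = - \frac{2187 \pi}{25000}.$$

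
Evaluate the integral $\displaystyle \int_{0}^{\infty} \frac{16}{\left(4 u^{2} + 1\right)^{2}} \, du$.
$2 \pi$

Begin with the known result
$$J(a) = \int_{0}^{\infty} \frac{1}{a^{2} + u^{2}} \, du = \frac{\pi}{2 a}.$$

Differentiating under the integral sign with respect to $a$,
$$\frac{dJ}{da} = \int_{0}^{\infty} - \frac{2 a}{\left(a^{2} + u^{2}\right)^{2}} \, du = - \frac{\pi}{2 a^{2}},$$
so $\int_{0}^{\infty} \frac{1}{\left(a^{2} + u^{2}\right)^{2}} \, du = \frac{\pi}{4 a^{3}}$.

Setting $a = \frac{1}{2}$:
$$I = 2 \pi.$$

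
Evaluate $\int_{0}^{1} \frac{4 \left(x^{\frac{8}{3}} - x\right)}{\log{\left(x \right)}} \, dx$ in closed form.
$- \log{\left(\frac{1296}{14641} \right)}$

Introduce a parameter $a$ in the exponent: let $I(a) = \int_{0}^{1} \frac{4 \left(x^{\frac{8}{3}} - x^{a}\right)}{\log{\left(x \right)}} \, dx$.

Since $\dfrac{\partial}{\partial a}\,x^{a} = x^{a} \ln x$, the $\ln x$ in the denominator cancels and
$$\frac{dI}{da} = \int_{0}^{1} -4 x^{a} \, dx = -4 \left[\frac{x^{a+1}}{a+1}\right]_0^1 = - \frac{4}{a + 1}.$$

Integrating with respect to $a$ gives $I(a) = - \log{\left(\frac{81 \left(a + 1\right)^{4}}{14641} \right)} + C$.

At $a = \frac{8}{3}$ the integrand is identically $0$, so $I(\frac{8}{3}) = 0$. The closed form gives $0$, hence $C = 0$.

Setting $a = 1$:
$$I = - \log{\left(\frac{1296}{14641} \right)}.$$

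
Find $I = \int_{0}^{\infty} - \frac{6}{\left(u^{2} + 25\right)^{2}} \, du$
$- \frac{3 \pi}{250}$

Begin with the known result
$$J(a) = \int_{0}^{\infty} - \frac{6}{a^{2} + u^{2}} \, du = - \frac{3 \pi}{a}.$$

Differentiating under the integral sign with respect to $a$,
$$\frac{dJ}{da} = \int_{0}^{\infty} \frac{12 a}{\left(a^{2} + u^{2}\right)^{2}} \, du = \frac{3 \pi}{a^{2}},$$
so $\int_{0}^{\infty} - \frac{6}{\left(a^{2} + u^{2}\right)^{2}} \, du = - \frac{3 \pi}{2 a^{3}}$.

Setting $a = 5$:
$$I = - \frac{3 \pi}{250}.$$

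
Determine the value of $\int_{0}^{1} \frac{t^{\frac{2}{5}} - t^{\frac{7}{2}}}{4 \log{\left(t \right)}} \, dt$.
$\log{\left(\frac{\sqrt[4]{14} \sqrt{3} \cdot 5^{\frac{3}{4}}}{15} \right)}$

Consider the one-parameter family: let $I(a) = \int_{0}^{1} \frac{- t^{\frac{7}{2}} + t^{a}}{4 \log{\left(t \right)}} \, dt$.

Since $\dfrac{\partial}{\partial a}\,t^{a} = t^{a} \ln t$, the $\ln t$ in the denominator cancels and
$$\frac{dI}{da} = \int_{0}^{1} \frac{1}{4} t^{a} \, dt = \frac{1}{4} \left[\frac{t^{a+1}}{a+1}\right]_0^1 = \frac{1}{4 \left(a + 1\right)}.$$

Integrating with respect to $a$ gives $I(a) = \frac{\log{\left(a + 1 \right)}}{4} - \frac{\log{\left(3 \right)}}{2} + \frac{\log{\left(2 \right)}}{4} + C$.

At $a = \frac{7}{2}$ the integrand is identically $0$, so $I(\frac{7}{2}) = 0$. The closed form gives $0$, hence $C = 0$.

Setting $a = \frac{2}{5}$:
$$I = \log{\left(\frac{\sqrt[4]{14} \sqrt{3} \cdot 5^{\frac{3}{4}}}{15} \right)}.$$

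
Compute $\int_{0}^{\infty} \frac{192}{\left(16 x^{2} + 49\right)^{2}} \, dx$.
$\frac{12 \pi}{343}$

Recall the elementary integral
$$J(a) = \int_{0}^{\infty} \frac{3}{4 \left(a^{2} + x^{2}\right)} \, dx = \frac{3 \pi}{8 a}.$$

Differentiating under the integral sign with respect to $a$,
$$\frac{dJ}{da} = \int_{0}^{\infty} - \frac{3 a}{2 \left(a^{2} + x^{2}\right)^{2}} \, dx = - \frac{3 \pi}{8 a^{2}},$$
so $\int_{0}^{\infty} \frac{3}{4 \left(a^{2} + x^{2}\right)^{2}} \, dx = \frac{3 \pi}{16 a^{3}}$.

Setting $a = \frac{7}{4}$:
$$I = \frac{12 \pi}{343}.$$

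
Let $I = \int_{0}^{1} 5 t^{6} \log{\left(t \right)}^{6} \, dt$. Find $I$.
$\frac{3600}{823543}$

Start from the elementary integral
$$J(a) = \int_{0}^{1} 5 t^{a} \, dt = \frac{5}{a + 1}.$$

Differentiating under the integral sign brings down a factor of $\ln t$:
$$\frac{dJ}{da} = \int_{0}^{1} 5 t^{a} \log{\left(t \right)} \, dt = - \frac{5}{\left(a + 1\right)^{2}}.$$

Repeating $6$ times in total — each differentiation brings down another $\ln t$ — gives
$$\frac{d^{6}J}{da^{6}} = \int_{0}^{1} 5 t^{a} \log{\left(t \right)}^{6} \, dt = \frac{3600}{\left(a + 1\right)^{7}},$$
and the integrand here is exactly the target integrand, so $I = \frac{3600}{\left(a + 1\right)^{7}}$.

Setting $a = 6$:
$$I = \frac{3600}{823543}.$$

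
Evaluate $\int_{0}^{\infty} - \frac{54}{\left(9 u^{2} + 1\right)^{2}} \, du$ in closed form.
$- \frac{9 \pi}{2}$

Start from the standard arctangent integral
$$J(a) = \int_{0}^{\infty} - \frac{2}{3 \left(a^{2} + u^{2}\right)} \, du = - \frac{\pi}{3 a}.$$

Differentiating under the integral sign with respect to $a$,
$$\frac{dJ}{da} = \int_{0}^{\infty} \frac{4 a}{3 \left(a^{2} + u^{2}\right)^{2}} \, du = \frac{\pi}{3 a^{2}},$$
so $\int_{0}^{\infty} - \frac{2}{3 \left(a^{2} + u^{2}\right)^{2}} \, du = - \frac{\pi}{6 a^{3}}$.

Setting $a = \frac{1}{3}$:
$$I = - \frac{9 \pi}{2}.$$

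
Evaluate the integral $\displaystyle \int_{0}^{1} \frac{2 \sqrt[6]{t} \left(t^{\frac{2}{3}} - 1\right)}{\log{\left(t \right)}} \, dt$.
$\log{\left(\frac{121}{49} \right)}$

Introduce a parameter $a$ in the exponent: let $I(a) = \int_{0}^{1} \frac{2 \left(- \sqrt[6]{t} + t^{a}\right)}{\log{\left(t \right)}} \, dt$.

Since $\dfrac{\partial}{\partial a}\,t^{a} = t^{a} \ln t$, the $\ln t$ in the denominator cancels and
$$\frac{dI}{da} = \int_{0}^{1} 2 t^{a} \, dt = 2 \left[\frac{t^{a+1}}{a+1}\right]_0^1 = \frac{2}{a + 1}.$$

Integrating with respect to $a$ gives $I(a) = \log{\left(\frac{36 \left(a + 1\right)^{2}}{49} \right)} + C$.

At $a = \frac{1}{6}$ the integrand is identically $0$, so $I(\frac{1}{6}) = 0$. The closed form gives $0$, hence $C = 0$.

Setting $a = \frac{5}{6}$:
$$I = \log{\left(\frac{121}{49} \right)}.$$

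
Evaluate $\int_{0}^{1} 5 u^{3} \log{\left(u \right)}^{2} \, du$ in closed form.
$\frac{5}{32}$

Begin with the known integral
$$J(a) = \int_{0}^{1} 5 u^{a} \, du = \frac{5}{a + 1}.$$

Differentiating under the integral sign brings down a factor of $\ln u$:
$$\frac{dJ}{da} = \int_{0}^{1} 5 u^{a} \log{\left(u \right)} \, du = - \frac{5}{\left(a + 1\right)^{2}}.$$

Repeating twice in total — each differentiation brings down another $\ln u$ — gives
$$\frac{d^{2}J}{da^{2}} = \int_{0}^{1} 5 u^{a} \log{\left(u \right)}^{2} \, du = \frac{10}{\left(a + 1\right)^{3}},$$
and the integrand here is exactly the target integrand, so $I = \frac{10}{\left(a + 1\right)^{3}}$.

Setting $a = 3$:
$$I = \frac{5}{32}.$$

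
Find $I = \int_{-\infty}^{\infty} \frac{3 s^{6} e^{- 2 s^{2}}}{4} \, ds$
$\frac{45 \sqrt{2} \sqrt{\pi}}{512}$

Begin with the known integral
$$J(a) = \int_{-\infty}^{\infty} \frac{3 e^{- a s^{2}}}{4} \, ds = \frac{3 \sqrt{\pi}}{4 \sqrt{a}}.$$

Differentiating under the integral sign brings down a factor of $(-s^2)$:
$$\frac{dJ}{da} = \int_{-\infty}^{\infty} - \frac{3 s^{2} e^{- a s^{2}}}{4} \, ds = - \frac{3 \sqrt{\pi}}{8 a^{\frac{3}{2}}}.$$

Repeating $3$ times in total — each differentiation brings down another $(-s^2)$ — gives
$$\frac{d^{3}J}{da^{3}} = \int_{-\infty}^{\infty} - \frac{3 s^{6} e^{- a s^{2}}}{4} \, ds = - \frac{45 \sqrt{\pi}}{32 a^{\frac{7}{2}}},$$
and the integrand here is $(-1)^{3}$ times the target integrand, so $I = (-1)^{3}\,\frac{d^{3}J}{da^{3}} = \frac{45 \sqrt{\pi}}{32 a^{\frac{7}{2}}}$.

Setting $a = 2$:
$$I = \frac{45 \sqrt{2} \sqrt{\pi}}{512}.$$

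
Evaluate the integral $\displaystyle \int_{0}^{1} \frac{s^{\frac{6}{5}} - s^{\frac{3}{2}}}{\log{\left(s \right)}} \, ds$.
$- \log{\left(\frac{25}{22} \right)}$

Replace the exponent $\frac{3}{2}$ by a parameter $a$: let $I(a) = \int_{0}^{1} \frac{s^{\frac{6}{5}} - s^{a}}{\log{\left(s \right)}} \, ds$.

Since $\dfrac{\partial}{\partial a}\,s^{a} = s^{a} \ln s$, the $\ln s$ in the denominator cancels and
$$\frac{dI}{da} = \int_{0}^{1} -1 s^{a} \, ds = -1 \left[\frac{s^{a+1}}{a+1}\right]_0^1 = - \frac{1}{a + 1}.$$

Integrating with respect to $a$ gives $I(a) = - \log{\left(\frac{5 a}{11} + \frac{5}{11} \right)} + C$.

At $a = \frac{6}{5}$ the integrand is identically $0$, so $I(\frac{6}{5}) = 0$. The closed form gives $0$, hence $C = 0$.

Setting $a = \frac{3}{2}$:
$$I = - \log{\left(\frac{25}{22} \right)}.$$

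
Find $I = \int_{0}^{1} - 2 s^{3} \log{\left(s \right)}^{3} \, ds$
$\frac{3}{64}$

Consider the simpler parametrised integral
$$J(a) = \int_{0}^{1} - 2 s^{a} \, ds = - \frac{2}{a + 1}.$$

Differentiating under the integral sign brings down a factor of $\ln s$:
$$\frac{dJ}{da} = \int_{0}^{1} - 2 s^{a} \log{\left(s \right)} \, ds = \frac{2}{\left(a + 1\right)^{2}}.$$

Repeating $3$ times in total — each differentiation brings down another $\ln s$ — gives
$$\frac{d^{3}J}{da^{3}} = \int_{0}^{1} - 2 s^{a} \log{\left(s \right)}^{3} \, ds = \frac{12}{\left(a + 1\right)^{4}},$$
and the integrand here is exactly the target integrand, so $I = \frac{12}{\left(a + 1\right)^{4}}$.

Setting $a = 3$:
$$I = \frac{3}{64}.$$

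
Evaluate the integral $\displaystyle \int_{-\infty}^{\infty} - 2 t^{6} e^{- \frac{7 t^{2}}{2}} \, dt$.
$- \frac{30 \sqrt{14} \sqrt{\pi}}{2401}$

Consider the simpler parametrised integral
$$J(a) = \int_{-\infty}^{\infty} - 2 e^{- a t^{2}} \, dt = - \frac{2 \sqrt{\pi}}{\sqrt{a}}.$$

Differentiating under the integral sign brings down a factor of $(-t^2)$:
$$\frac{dJ}{da} = \int_{-\infty}^{\infty} 2 t^{2} e^{- a t^{2}} \, dt = \frac{\sqrt{\pi}}{a^{\frac{3}{2}}}.$$

Repeating $3$ times in total — each differentiation brings down another $(-t^2)$ — gives
$$\frac{d^{3}J}{da^{3}} = \int_{-\infty}^{\infty} 2 t^{6} e^{- a t^{2}} \, dt = \frac{15 \sqrt{\pi}}{4 a^{\frac{7}{2}}},$$
and the integrand here is $(-1)^{3}$ times the target integrand, so $I = (-1)^{3}\,\frac{d^{3}J}{da^{3}} = - \frac{15 \sqrt{\pi}}{4 a^{\frac{7}{2}}}$.

Setting $a = \frac{7}{2}$:
$$I = - \frac{30 \sqrt{14} \sqrt{\pi}}{2401}.$$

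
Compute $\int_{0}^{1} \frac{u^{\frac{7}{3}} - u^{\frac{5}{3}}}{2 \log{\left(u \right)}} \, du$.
$\log{\left(\frac{\sqrt{5}}{2} \right)}$

Replace the exponent $\frac{5}{3}$ by a parameter $a$: let $I(a) = \int_{0}^{1} \frac{u^{\frac{7}{3}} - u^{a}}{2 \log{\left(u \right)}} \, du$.

Since $\dfrac{\partial}{\partial a}\,u^{a} = u^{a} \ln u$, the $\ln u$ in the denominator cancels and
$$\frac{dI}{da} = \int_{0}^{1} - \frac{1}{2} u^{a} \, du = - \frac{1}{2} \left[\frac{u^{a+1}}{a+1}\right]_0^1 = - \frac{1}{2 a + 2}.$$

Integrating with respect to $a$ gives $I(a) = - \frac{\log{\left(a + 1 \right)}}{2} - \frac{\log{\left(3 \right)}}{2} + \frac{\log{\left(10 \right)}}{2} + C$.

At $a = \frac{7}{3}$ the integrand is identically $0$, so $I(\frac{7}{3}) = 0$. The closed form gives $0$, hence $C = 0$.

Setting $a = \frac{5}{3}$:
$$I = \log{\left(\frac{\sqrt{5}}{2} \right)}.$$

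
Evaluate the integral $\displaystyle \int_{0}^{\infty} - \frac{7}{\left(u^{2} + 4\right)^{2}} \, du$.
$- \frac{7 \pi}{32}$

Begin with the known result
$$J(a) = \int_{0}^{\infty} - \frac{7}{a^{2} + u^{2}} \, du = - \frac{7 \pi}{2 a}.$$

Differentiating under the integral sign with respect to $a$,
$$\frac{dJ}{da} = \int_{0}^{\infty} \frac{14 a}{\left(a^{2} + u^{2}\right)^{2}} \, du = \frac{7 \pi}{2 a^{2}},$$
so $\int_{0}^{\infty} - \frac{7}{\left(a^{2} + u^{2}\right)^{2}} \, du = - \frac{7 \pi}{4 a^{3}}$.

Setting $a = 2$:
$$I = - \frac{7 \pi}{32}.$$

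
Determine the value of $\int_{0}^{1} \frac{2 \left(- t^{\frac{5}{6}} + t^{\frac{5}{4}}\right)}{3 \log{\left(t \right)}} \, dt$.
$\log{\left(\frac{9 \sqrt[3]{22}}{22} \right)}$

Introduce a parameter $a$ in the exponent: let $I(a) = \int_{0}^{1} \frac{2 \left(t^{\frac{5}{4}} - t^{a}\right)}{3 \log{\left(t \right)}} \, dt$.

Since $\dfrac{\partial}{\partial a}\,t^{a} = t^{a} \ln t$, the $\ln t$ in the denominator cancels and
$$\frac{dI}{da} = \int_{0}^{1} - \frac{2}{3} t^{a} \, dt = - \frac{2}{3} \left[\frac{t^{a+1}}{a+1}\right]_0^1 = - \frac{2}{3 a + 3}.$$

Integrating with respect to $a$ gives $I(a) = - \frac{2 \log{\left(a + 1 \right)}}{3} - \frac{4 \log{\left(2 \right)}}{3} + \frac{4 \log{\left(3 \right)}}{3} + C$.

At $a = \frac{5}{4}$ the integrand is identically $0$, so $I(\frac{5}{4}) = 0$. The closed form gives $0$, hence $C = 0$.

Setting $a = \frac{5}{6}$:
$$I = \log{\left(\frac{9 \sqrt[3]{22}}{22} \right)}.$$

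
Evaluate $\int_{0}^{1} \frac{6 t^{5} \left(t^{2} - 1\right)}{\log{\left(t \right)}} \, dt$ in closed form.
$- \log{\left(\frac{729}{4096} \right)}$

Replace the exponent $5$ by a parameter $a$: let $I(a) = \int_{0}^{1} \frac{6 \left(t^{7} - t^{a}\right)}{\log{\left(t \right)}} \, dt$.

Since $\dfrac{\partial}{\partial a}\,t^{a} = t^{a} \ln t$, the $\ln t$ in the denominator cancels and
$$\frac{dI}{da} = \int_{0}^{1} -6 t^{a} \, dt = -6 \left[\frac{t^{a+1}}{a+1}\right]_0^1 = - \frac{6}{a + 1}.$$

Integrating with respect to $a$ gives $I(a) = - \log{\left(\frac{\left(a + 1\right)^{6}}{262144} \right)} + C$.

At $a = 7$ the integrand is identically $0$, so $I(7) = 0$. The closed form gives $0$, hence $C = 0$.

Setting $a = 5$:
$$I = - \log{\left(\frac{729}{4096} \right)}.$$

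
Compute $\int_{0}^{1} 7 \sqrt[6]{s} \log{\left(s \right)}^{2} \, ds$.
$\frac{432}{49}$

Begin with the known integral
$$J(a) = \int_{0}^{1} 7 s^{a} \, ds = \frac{7}{a + 1}.$$

Differentiating under the integral sign brings down a factor of $\ln s$:
$$\frac{dJ}{da} = \int_{0}^{1} 7 s^{a} \log{\left(s \right)} \, ds = - \frac{7}{\left(a + 1\right)^{2}}.$$

Repeating twice in total — each differentiation brings down another $\ln s$ — gives
$$\frac{d^{2}J}{da^{2}} = \int_{0}^{1} 7 s^{a} \log{\left(s \right)}^{2} \, ds = \frac{14}{\left(a + 1\right)^{3}},$$
and the integrand here is exactly the target integrand, so $I = \frac{14}{\left(a + 1\right)^{3}}$.

Setting $a = \frac{1}{6}$:
$$I = \frac{432}{49}.$$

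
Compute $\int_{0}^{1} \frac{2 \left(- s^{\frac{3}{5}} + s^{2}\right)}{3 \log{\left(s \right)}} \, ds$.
$\log{\left(\frac{15^{\frac{2}{3}}}{4} \right)}$

Introduce a parameter $a$ in the exponent: let $I(a) = \int_{0}^{1} \frac{2 \left(- s^{\frac{3}{5}} + s^{a}\right)}{3 \log{\left(s \right)}} \, ds$.

Since $\dfrac{\partial}{\partial a}\,s^{a} = s^{a} \ln s$, the $\ln s$ in the denominator cancels and
$$\frac{dI}{da} = \int_{0}^{1} \frac{2}{3} s^{a} \, ds = \frac{2}{3} \left[\frac{s^{a+1}}{a+1}\right]_0^1 = \frac{2}{3 \left(a + 1\right)}.$$

Integrating with respect to $a$ gives $I(a) = \log{\left(\frac{5^{\frac{2}{3}} \left(a + 1\right)^{\frac{2}{3}}}{4} \right)} + C$.

At $a = \frac{3}{5}$ the integrand is identically $0$, so $I(\frac{3}{5}) = 0$. The closed form gives $0$, hence $C = 0$.

Setting $a = 2$:
$$I = \log{\left(\frac{15^{\frac{2}{3}}}{4} \right)}.$$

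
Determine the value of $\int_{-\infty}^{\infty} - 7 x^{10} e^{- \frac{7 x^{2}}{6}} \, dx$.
$- \frac{32805 \sqrt{42} \sqrt{\pi}}{2401}$

Begin with the known integral
$$J(a) = \int_{-\infty}^{\infty} - 7 e^{- a x^{2}} \, dx = - \frac{7 \sqrt{\pi}}{\sqrt{a}}.$$

Differentiating under the integral sign brings down a factor of $(-x^2)$:
$$\frac{dJ}{da} = \int_{-\infty}^{\infty} 7 x^{2} e^{- a x^{2}} \, dx = \frac{7 \sqrt{\pi}}{2 a^{\frac{3}{2}}}.$$

Repeating $5$ times in total — each differentiation brings down another $(-x^2)$ — gives
$$\frac{d^{5}J}{da^{5}} = \int_{-\infty}^{\infty} 7 x^{10} e^{- a x^{2}} \, dx = \frac{6615 \sqrt{\pi}}{32 a^{\frac{11}{2}}},$$
and the integrand here is $(-1)^{5}$ times the target integrand, so $I = (-1)^{5}\,\frac{d^{5}J}{da^{5}} = - \frac{6615 \sqrt{\pi}}{32 a^{\frac{11}{2}}}$.

Setting $a = \frac{7}{6}$:
$$I = - \frac{32805 \sqrt{42} \sqrt{\pi}}{2401}.$$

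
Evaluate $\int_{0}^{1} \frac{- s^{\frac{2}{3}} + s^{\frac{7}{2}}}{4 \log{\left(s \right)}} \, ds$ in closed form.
$\log{\left(\frac{30^{\frac{3}{4}}}{10} \right)}$

Consider the one-parameter family: let $I(a) = \int_{0}^{1} \frac{- s^{\frac{2}{3}} + s^{a}}{4 \log{\left(s \right)}} \, ds$.

Since $\dfrac{\partial}{\partial a}\,s^{a} = s^{a} \ln s$, the $\ln s$ in the denominator cancels and
$$\frac{dI}{da} = \int_{0}^{1} \frac{1}{4} s^{a} \, ds = \frac{1}{4} \left[\frac{s^{a+1}}{a+1}\right]_0^1 = \frac{1}{4 \left(a + 1\right)}.$$

Integrating with respect to $a$ gives $I(a) = \frac{\log{\left(a + 1 \right)}}{4} - \frac{\log{\left(5 \right)}}{4} + \frac{\log{\left(3 \right)}}{4} + C$.

At $a = \frac{2}{3}$ the integrand is identically $0$, so $I(\frac{2}{3}) = 0$. The closed form gives $0$, hence $C = 0$.

Setting $a = \frac{7}{2}$:
$$I = \log{\left(\frac{30^{\frac{3}{4}}}{10} \right)}.$$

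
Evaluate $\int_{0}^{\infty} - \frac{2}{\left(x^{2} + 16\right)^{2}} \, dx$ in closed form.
$- \frac{\pi}{128}$

Begin with the known result
$$J(a) = \int_{0}^{\infty} - \frac{2}{a^{2} + x^{2}} \, dx = - \frac{\pi}{a}.$$

Differentiating under the integral sign with respect to $a$,
$$\frac{dJ}{da} = \int_{0}^{\infty} \frac{4 a}{\left(a^{2} + x^{2}\right)^{2}} \, dx = \frac{\pi}{a^{2}},$$
so $\int_{0}^{\infty} - \frac{2}{\left(a^{2} + x^{2}\right)^{2}} \, dx = - \frac{\pi}{2 a^{3}}$.

Setting $a = 4$:
$$I = - \frac{\pi}{128}.$$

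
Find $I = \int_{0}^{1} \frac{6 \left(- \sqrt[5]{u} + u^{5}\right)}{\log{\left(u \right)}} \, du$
$\log{\left(15625 \right)}$

Introduce a parameter $a$ in the exponent: let $I(a) = \int_{0}^{1} \frac{6 \left(u^{5} - u^{a}\right)}{\log{\left(u \right)}} \, du$.

Since $\dfrac{\partial}{\partial a}\,u^{a} = u^{a} \ln u$, the $\ln u$ in the denominator cancels and
$$\frac{dI}{da} = \int_{0}^{1} -6 u^{a} \, du = -6 \left[\frac{u^{a+1}}{a+1}\right]_0^1 = - \frac{6}{a + 1}.$$

Integrating with respect to $a$ gives $I(a) = \log{\left(\frac{46656}{\left(a + 1\right)^{6}} \right)} + C$.

At $a = 5$ the integrand is identically $0$, so $I(5) = 0$. The closed form gives $0$, hence $C = 0$.

Setting $a = \frac{1}{5}$:
$$I = \log{\left(15625 \right)}.$$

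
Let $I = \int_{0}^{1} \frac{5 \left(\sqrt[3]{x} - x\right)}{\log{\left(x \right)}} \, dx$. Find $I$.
$- \log{\left(\frac{243}{32} \right)}$

Consider the one-parameter family: let $I(a) = \int_{0}^{1} \frac{5 \left(\sqrt[3]{x} - x^{a}\right)}{\log{\left(x \right)}} \, dx$.

Since $\dfrac{\partial}{\partial a}\,x^{a} = x^{a} \ln x$, the $\ln x$ in the denominator cancels and
$$\frac{dI}{da} = \int_{0}^{1} -5 x^{a} \, dx = -5 \left[\frac{x^{a+1}}{a+1}\right]_0^1 = - \frac{5}{a + 1}.$$

Integrating with respect to $a$ gives $I(a) = - \log{\left(\frac{243 \left(a + 1\right)^{5}}{1024} \right)} + C$.

At $a = \frac{1}{3}$ the integrand is identically $0$, so $I(\frac{1}{3}) = 0$. The closed form gives $0$, hence $C = 0$.

Setting $a = 1$:
$$I = - \log{\left(\frac{243}{32} \right)}.$$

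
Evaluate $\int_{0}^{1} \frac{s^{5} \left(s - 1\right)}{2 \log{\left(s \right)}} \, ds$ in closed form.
$- \frac{\log{\left(6 \right)}}{2} + \frac{\log{\left(7 \right)}}{2}$

Replace the exponent $5$ by a parameter $a$: let $I(a) = \int_{0}^{1} \frac{s^{6} - s^{a}}{2 \log{\left(s \right)}} \, ds$.

Since $\dfrac{\partial}{\partial a}\,s^{a} = s^{a} \ln s$, the $\ln s$ in the denominator cancels and
$$\frac{dI}{da} = \int_{0}^{1} - \frac{1}{2} s^{a} \, ds = - \frac{1}{2} \left[\frac{s^{a+1}}{a+1}\right]_0^1 = - \frac{1}{2 a + 2}.$$

Integrating with respect to $a$ gives $I(a) = - \frac{\log{\left(a + 1 \right)}}{2} + \frac{\log{\left(7 \right)}}{2} + C$.

At $a = 6$ the integrand is identically $0$, so $I(6) = 0$. The closed form gives $0$, hence $C = 0$.

Setting $a = 5$:
$$I = - \frac{\log{\left(6 \right)}}{2} + \frac{\log{\left(7 \right)}}{2}.$$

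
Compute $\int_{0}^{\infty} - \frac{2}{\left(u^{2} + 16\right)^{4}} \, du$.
$- \frac{5 \pi}{262144}$

Recall the elementary integral
$$J(a) = \int_{0}^{\infty} - \frac{2}{a^{2} + u^{2}} \, du = - \frac{\pi}{a}.$$

Differentiating under the integral sign with respect to $a$,
$$\frac{dJ}{da} = \int_{0}^{\infty} \frac{4 a}{\left(a^{2} + u^{2}\right)^{2}} \, du = \frac{\pi}{a^{2}},$$
so $\int_{0}^{\infty} - \frac{2}{\left(a^{2} + u^{2}\right)^{2}} \, du = - \frac{\pi}{2 a^{3}}$.

Repeating — each differentiation of $1/(u^2+a^2)^j$ produces $-2ja/(u^2+a^2)^{j+1}$ — and dividing through by $-2ja$ at each step yields, after $3$ differentiations in total,
$$\int_{0}^{\infty} - \frac{2}{\left(a^{2} + u^{2}\right)^{4}} \, du = - \frac{5 \pi}{16 a^{7}}.$$

Setting $a = 4$:
$$I = - \frac{5 \pi}{262144}.$$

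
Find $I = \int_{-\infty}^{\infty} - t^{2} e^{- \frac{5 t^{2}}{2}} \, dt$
$- \frac{\sqrt{10} \sqrt{\pi}}{25}$

Start from the elementary integral
$$J(a) = \int_{-\infty}^{\infty} - e^{- a t^{2}} \, dt = - \frac{\sqrt{\pi}}{\sqrt{a}}.$$

Differentiating under the integral sign brings down a factor of $(-t^2)$:
$$\frac{dJ}{da} = \int_{-\infty}^{\infty} t^{2} e^{- a t^{2}} \, dt = \frac{\sqrt{\pi}}{2 a^{\frac{3}{2}}}.$$

The integral on the left is $-I$, so $I = - \frac{\sqrt{\pi}}{2 a^{\frac{3}{2}}}$.

Setting $a = \frac{5}{2}$:
$$I = - \frac{\sqrt{10} \sqrt{\pi}}{25}.$$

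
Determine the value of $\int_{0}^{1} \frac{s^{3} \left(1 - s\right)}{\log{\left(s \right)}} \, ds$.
$\log{\left(\frac{4}{5} \right)}$

Introduce a parameter $a$ in the exponent: let $I(a) = \int_{0}^{1} \frac{- s^{4} + s^{a}}{\log{\left(s \right)}} \, ds$.

Since $\dfrac{\partial}{\partial a}\,s^{a} = s^{a} \ln s$, the $\ln s$ in the denominator cancels and
$$\frac{dI}{da} = \int_{0}^{1} s^{a} \, ds = \left[\frac{s^{a+1}}{a+1}\right]_0^1 = \frac{1}{a + 1}.$$

Integrating with respect to $a$ gives $I(a) = \log{\left(\frac{a}{5} + \frac{1}{5} \right)} + C$.

At $a = 4$ the integrand is identically $0$, so $I(4) = 0$. The closed form gives $0$, hence $C = 0$.

Setting $a = 3$:
$$I = \log{\left(\frac{4}{5} \right)}.$$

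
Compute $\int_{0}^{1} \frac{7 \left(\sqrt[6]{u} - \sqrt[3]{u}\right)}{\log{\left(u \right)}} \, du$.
$\log{\left(\frac{823543}{2097152} \right)}$

Introduce a parameter $a$ in the exponent: let $I(a) = \int_{0}^{1} \frac{7 \left(- \sqrt[3]{u} + u^{a}\right)}{\log{\left(u \right)}} \, du$.

Since $\dfrac{\partial}{\partial a}\,u^{a} = u^{a} \ln u$, the $\ln u$ in the denominator cancels and
$$\frac{dI}{da} = \int_{0}^{1} 7 u^{a} \, du = 7 \left[\frac{u^{a+1}}{a+1}\right]_0^1 = \frac{7}{a + 1}.$$

Integrating with respect to $a$ gives $I(a) = \log{\left(\frac{2187 \left(a + 1\right)^{7}}{16384} \right)} + C$.

At $a = \frac{1}{3}$ the integrand is identically $0$, so $I(\frac{1}{3}) = 0$. The closed form gives $0$, hence $C = 0$.

Setting $a = \frac{1}{6}$:
$$I = \log{\left(\frac{823543}{2097152} \right)}.$$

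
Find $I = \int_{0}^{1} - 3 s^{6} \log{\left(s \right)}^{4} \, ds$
$- \frac{72}{16807}$

Start from the elementary integral
$$J(a) = \int_{0}^{1} - 3 s^{a} \, ds = - \frac{3}{a + 1}.$$

Differentiating under the integral sign brings down a factor of $\ln s$:
$$\frac{dJ}{da} = \int_{0}^{1} - 3 s^{a} \log{\left(s \right)} \, ds = \frac{3}{\left(a + 1\right)^{2}}.$$

Repeating $4$ times in total — each differentiation brings down another $\ln s$ — gives
$$\frac{d^{4}J}{da^{4}} = \int_{0}^{1} - 3 s^{a} \log{\left(s \right)}^{4} \, ds = - \frac{72}{\left(a + 1\right)^{5}},$$
and the integrand here is exactly the target integrand, so $I = - \frac{72}{\left(a + 1\right)^{5}}$.

Setting $a = 6$:
$$I = - \frac{72}{16807}.$$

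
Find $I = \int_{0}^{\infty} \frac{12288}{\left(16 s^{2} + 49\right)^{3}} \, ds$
$\frac{576 \pi}{16807}$

Begin with the known result
$$J(a) = \int_{0}^{\infty} \frac{3}{a^{2} + s^{2}} \, ds = \frac{3 \pi}{2 a}.$$

Differentiating under the integral sign with respect to $a$,
$$\frac{dJ}{da} = \int_{0}^{\infty} - \frac{6 a}{\left(a^{2} + s^{2}\right)^{2}} \, ds = - \frac{3 \pi}{2 a^{2}},$$
so $\int_{0}^{\infty} \frac{3}{\left(a^{2} + s^{2}\right)^{2}} \, ds = \frac{3 \pi}{4 a^{3}}$.

Repeating — each differentiation of $1/(s^2+a^2)^j$ produces $-2ja/(s^2+a^2)^{j+1}$ — and dividing through by $-2ja$ at each step yields, after $2$ differentiations in total,
$$\int_{0}^{\infty} \frac{3}{\left(a^{2} + s^{2}\right)^{3}} \, ds = \frac{9 \pi}{16 a^{5}}.$$

Setting $a = \frac{7}{4}$:
$$I = \frac{576 \pi}{16807}.$$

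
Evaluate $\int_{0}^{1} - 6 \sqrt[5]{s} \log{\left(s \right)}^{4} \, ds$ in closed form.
$- \frac{3125}{54}$

Consider the simpler parametrised integral
$$J(a) = \int_{0}^{1} - 6 s^{a} \, ds = - \frac{6}{a + 1}.$$

Differentiating under the integral sign brings down a factor of $\ln s$:
$$\frac{dJ}{da} = \int_{0}^{1} - 6 s^{a} \log{\left(s \right)} \, ds = \frac{6}{\left(a + 1\right)^{2}}.$$

Repeating $4$ times in total — each differentiation brings down another $\ln s$ — gives
$$\frac{d^{4}J}{da^{4}} = \int_{0}^{1} - 6 s^{a} \log{\left(s \right)}^{4} \, ds = - \frac{144}{\left(a + 1\right)^{5}},$$
and the integrand here is exactly the target integrand, so $I = - \frac{144}{\left(a + 1\right)^{5}}$.

Setting $a = \frac{1}{5}$:
$$I = - \frac{3125}{54}.$$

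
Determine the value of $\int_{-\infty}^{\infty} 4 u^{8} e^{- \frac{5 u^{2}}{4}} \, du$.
$\frac{2688 \sqrt{5} \sqrt{\pi}}{625}$

Start from the elementary integral
$$J(a) = \int_{-\infty}^{\infty} 4 e^{- a u^{2}} \, du = \frac{4 \sqrt{\pi}}{\sqrt{a}}.$$

Differentiating under the integral sign brings down a factor of $(-u^2)$:
$$\frac{dJ}{da} = \int_{-\infty}^{\infty} - 4 u^{2} e^{- a u^{2}} \, du = - \frac{2 \sqrt{\pi}}{a^{\frac{3}{2}}}.$$

Repeating $4$ times in total — each differentiation brings down another $(-u^2)$ — gives
$$\frac{d^{4}J}{da^{4}} = \int_{-\infty}^{\infty} 4 u^{8} e^{- a u^{2}} \, du = \frac{105 \sqrt{\pi}}{4 a^{\frac{9}{2}}},$$
and the integrand here is exactly the target integrand, so $I = \frac{105 \sqrt{\pi}}{4 a^{\frac{9}{2}}}$.

Setting $a = \frac{5}{4}$:
$$I = \frac{2688 \sqrt{5} \sqrt{\pi}}{625}.$$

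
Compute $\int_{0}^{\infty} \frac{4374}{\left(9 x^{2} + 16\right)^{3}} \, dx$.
$\frac{2187 \pi}{8192}$

Begin with the known result
$$J(a) = \int_{0}^{\infty} \frac{6}{a^{2} + x^{2}} \, dx = \frac{3 \pi}{a}.$$

Differentiating under the integral sign with respect to $a$,
$$\frac{dJ}{da} = \int_{0}^{\infty} - \frac{12 a}{\left(a^{2} + x^{2}\right)^{2}} \, dx = - \frac{3 \pi}{a^{2}},$$
so $\int_{0}^{\infty} \frac{6}{\left(a^{2} + x^{2}\right)^{2}} \, dx = \frac{3 \pi}{2 a^{3}}$.

Repeating — each differentiation of $1/(x^2+a^2)^j$ produces $-2ja/(x^2+a^2)^{j+1}$ — and dividing through by $-2ja$ at each step yields, after $2$ differentiations in total,
$$\int_{0}^{\infty} \frac{6}{\left(a^{2} + x^{2}\right)^{3}} \, dx = \frac{9 \pi}{8 a^{5}}.$$

Setting $a = \frac{4}{3}$:
$$I = \frac{2187 \pi}{8192}.$$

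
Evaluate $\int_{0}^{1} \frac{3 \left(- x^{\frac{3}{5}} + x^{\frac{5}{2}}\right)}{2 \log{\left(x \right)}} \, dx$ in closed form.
$\log{\left(\frac{35 \sqrt{35}}{64} \right)}$

Consider the one-parameter family: let $I(a) = \int_{0}^{1} \frac{3 \left(- x^{\frac{3}{5}} + x^{a}\right)}{2 \log{\left(x \right)}} \, dx$.

Since $\dfrac{\partial}{\partial a}\,x^{a} = x^{a} \ln x$, the $\ln x$ in the denominator cancels and
$$\frac{dI}{da} = \int_{0}^{1} \frac{3}{2} x^{a} \, dx = \frac{3}{2} \left[\frac{x^{a+1}}{a+1}\right]_0^1 = \frac{3}{2 \left(a + 1\right)}.$$

Integrating with respect to $a$ gives $I(a) = \log{\left(\frac{5 \sqrt{10} \left(a + 1\right)^{\frac{3}{2}}}{32} \right)} + C$.

At $a = \frac{3}{5}$ the integrand is identically $0$, so $I(\frac{3}{5}) = 0$. The closed form gives $0$, hence $C = 0$.

Setting $a = \frac{5}{2}$:
$$I = \log{\left(\frac{35 \sqrt{35}}{64} \right)}.$$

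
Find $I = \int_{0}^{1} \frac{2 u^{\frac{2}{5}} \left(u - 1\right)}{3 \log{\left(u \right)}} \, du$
$\log{\left(\frac{2 \sqrt[3]{126}}{7} \right)}$

Consider the one-parameter family: let $I(a) = \int_{0}^{1} \frac{2 \left(u^{\frac{7}{5}} - u^{a}\right)}{3 \log{\left(u \right)}} \, du$.

Since $\dfrac{\partial}{\partial a}\,u^{a} = u^{a} \ln u$, the $\ln u$ in the denominator cancels and
$$\frac{dI}{da} = \int_{0}^{1} - \frac{2}{3} u^{a} \, du = - \frac{2}{3} \left[\frac{u^{a+1}}{a+1}\right]_0^1 = - \frac{2}{3 a + 3}.$$

Integrating with respect to $a$ gives $I(a) = - \frac{2 \log{\left(a + 1 \right)}}{3} - \frac{2 \log{\left(5 \right)}}{3} + \frac{2 \log{\left(12 \right)}}{3} + C$.

At $a = \frac{7}{5}$ the integrand is identically $0$, so $I(\frac{7}{5}) = 0$. The closed form gives $0$, hence $C = 0$.

Setting $a = \frac{2}{5}$:
$$I = \log{\left(\frac{2 \sqrt[3]{126}}{7} \right)}.$$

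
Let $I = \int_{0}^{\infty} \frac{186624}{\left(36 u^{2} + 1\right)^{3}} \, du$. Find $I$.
$5832 \pi$

Begin with the known result
$$J(a) = \int_{0}^{\infty} \frac{4}{a^{2} + u^{2}} \, du = \frac{2 \pi}{a}.$$

Differentiating under the integral sign with respect to $a$,
$$\frac{dJ}{da} = \int_{0}^{\infty} - \frac{8 a}{\left(a^{2} + u^{2}\right)^{2}} \, du = - \frac{2 \pi}{a^{2}},$$
so $\int_{0}^{\infty} \frac{4}{\left(a^{2} + u^{2}\right)^{2}} \, du = \frac{\pi}{a^{3}}$.

Repeating — each differentiation of $1/(u^2+a^2)^j$ produces $-2ja/(u^2+a^2)^{j+1}$ — and dividing through by $-2ja$ at each step yields, after $2$ differentiations in total,
$$\int_{0}^{\infty} \frac{4}{\left(a^{2} + u^{2}\right)^{3}} \, du = \frac{3 \pi}{4 a^{5}}.$$

Setting $a = \frac{1}{6}$:
$$I = 5832 \pi.$$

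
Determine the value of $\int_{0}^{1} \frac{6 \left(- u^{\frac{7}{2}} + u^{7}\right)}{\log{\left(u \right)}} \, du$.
$- \log{\left(\frac{531441}{16777216} \right)}$

Replace the exponent $\frac{7}{2}$ by a parameter $a$: let $I(a) = \int_{0}^{1} \frac{6 \left(u^{7} - u^{a}\right)}{\log{\left(u \right)}} \, du$.

Since $\dfrac{\partial}{\partial a}\,u^{a} = u^{a} \ln u$, the $\ln u$ in the denominator cancels and
$$\frac{dI}{da} = \int_{0}^{1} -6 u^{a} \, du = -6 \left[\frac{u^{a+1}}{a+1}\right]_0^1 = - \frac{6}{a + 1}.$$

Integrating with respect to $a$ gives $I(a) = - \log{\left(\frac{\left(a + 1\right)^{6}}{262144} \right)} + C$.

At $a = 7$ the integrand is identically $0$, so $I(7) = 0$. The closed form gives $0$, hence $C = 0$.

Setting $a = \frac{7}{2}$:
$$I = - \log{\left(\frac{531441}{16777216} \right)}.$$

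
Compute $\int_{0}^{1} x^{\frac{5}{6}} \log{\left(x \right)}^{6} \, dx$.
$\frac{201553920}{19487171}$

Begin with the known integral
$$J(a) = \int_{0}^{1} x^{a} \, dx = \frac{1}{a + 1}.$$

Differentiating under the integral sign brings down a factor of $\ln x$:
$$\frac{dJ}{da} = \int_{0}^{1} x^{a} \log{\left(x \right)} \, dx = - \frac{1}{\left(a + 1\right)^{2}}.$$

Repeating $6$ times in total — each differentiation brings down another $\ln x$ — gives
$$\frac{d^{6}J}{da^{6}} = \int_{0}^{1} x^{a} \log{\left(x \right)}^{6} \, dx = \frac{720}{\left(a + 1\right)^{7}},$$
and the integrand here is exactly the target integrand, so $I = \frac{720}{\left(a + 1\right)^{7}}$.

Setting $a = \frac{5}{6}$:
$$I = \frac{201553920}{19487171}.$$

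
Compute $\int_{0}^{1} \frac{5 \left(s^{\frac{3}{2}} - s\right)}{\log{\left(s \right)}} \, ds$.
$- \log{\left(\frac{1024}{3125} \right)}$

Introduce a parameter $a$ in the exponent: let $I(a) = \int_{0}^{1} \frac{5 \left(s^{\frac{3}{2}} - s^{a}\right)}{\log{\left(s \right)}} \, ds$.

Since $\dfrac{\partial}{\partial a}\,s^{a} = s^{a} \ln s$, the $\ln s$ in the denominator cancels and
$$\frac{dI}{da} = \int_{0}^{1} -5 s^{a} \, ds = -5 \left[\frac{s^{a+1}}{a+1}\right]_0^1 = - \frac{5}{a + 1}.$$

Integrating with respect to $a$ gives $I(a) = - \log{\left(\frac{32 \left(a + 1\right)^{5}}{3125} \right)} + C$.

At $a = \frac{3}{2}$ the integrand is identically $0$, so $I(\frac{3}{2}) = 0$. The closed form gives $0$, hence $C = 0$.

Setting $a = 1$:
$$I = - \log{\left(\frac{1024}{3125} \right)}.$$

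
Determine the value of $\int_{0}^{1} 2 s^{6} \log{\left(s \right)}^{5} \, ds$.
$- \frac{240}{117649}$

Begin with the known integral
$$J(a) = \int_{0}^{1} 2 s^{a} \, ds = \frac{2}{a + 1}.$$

Differentiating under the integral sign brings down a factor of $\ln s$:
$$\frac{dJ}{da} = \int_{0}^{1} 2 s^{a} \log{\left(s \right)} \, ds = - \frac{2}{\left(a + 1\right)^{2}}.$$

Repeating $5$ times in total — each differentiation brings down another $\ln s$ — gives
$$\frac{d^{5}J}{da^{5}} = \int_{0}^{1} 2 s^{a} \log{\left(s \right)}^{5} \, ds = - \frac{240}{\left(a + 1\right)^{6}},$$
and the integrand here is exactly the target integrand, so $I = - \frac{240}{\left(a + 1\right)^{6}}$.

Setting $a = 6$:
$$I = - \frac{240}{117649}.$$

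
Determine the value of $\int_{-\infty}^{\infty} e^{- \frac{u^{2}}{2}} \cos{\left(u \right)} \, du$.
$\frac{\sqrt{2} \sqrt{\pi}}{e^{\frac{1}{2}}}$

Define $I(b) = \int_{-\infty}^{\infty} e^{- \frac{u^{2}}{2}} \cos{\left(b u \right)} \, du$.

Differentiating under the integral sign,
$$I'(b) = \int_{-\infty}^{\infty} - u e^{- \frac{u^{2}}{2}} \sin{\left(b u \right)} \, du.$$

Integrate $\int_{-\infty}^{\infty} u \sin(b u)\, e^{- \frac{u^{2}}{2}}\, du$ by parts with $w = \sin(b u)$ and $dv = u\, e^{- \frac{u^{2}}{2}}\, du$, giving $v = - e^{- \frac{u^{2}}{2}}$. The boundary term vanishes and
$$\int_{-\infty}^{\infty} u \sin(b u)\, e^{- \frac{u^{2}}{2}}\, du = b \int_{-\infty}^{\infty} \cos(b u)\, e^{- \frac{u^{2}}{2}}\, du,$$
so $I'(b) = - b\, I(b)$.

This is a separable first-order ODE; solving with the initial condition $I(0) = \int_{-\infty}^{\infty} e^{- \frac{u^{2}}{2}}\,du = \sqrt{2} \sqrt{\pi}$ gives
$$I(b) = \sqrt{2} \sqrt{\pi} e^{- \frac{b^{2}}{2}}.$$

Setting $b = 1$:
$$I = \frac{\sqrt{2} \sqrt{\pi}}{e^{\frac{1}{2}}}.$$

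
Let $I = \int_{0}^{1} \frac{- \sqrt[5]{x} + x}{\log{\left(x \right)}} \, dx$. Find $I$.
$\log{\left(\frac{5}{3} \right)}$

Replace the exponent $1$ by a parameter $a$: let $I(a) = \int_{0}^{1} \frac{- \sqrt[5]{x} + x^{a}}{\log{\left(x \right)}} \, dx$.

Since $\dfrac{\partial}{\partial a}\,x^{a} = x^{a} \ln x$, the $\ln x$ in the denominator cancels and
$$\frac{dI}{da} = \int_{0}^{1} x^{a} \, dx = \left[\frac{x^{a+1}}{a+1}\right]_0^1 = \frac{1}{a + 1}.$$

Integrating with respect to $a$ gives $I(a) = \log{\left(\frac{5 a}{6} + \frac{5}{6} \right)} + C$.

At $a = \frac{1}{5}$ the integrand is identically $0$, so $I(\frac{1}{5}) = 0$. The closed form gives $0$, hence $C = 0$.

Setting $a = 1$:
$$I = \log{\left(\frac{5}{3} \right)}.$$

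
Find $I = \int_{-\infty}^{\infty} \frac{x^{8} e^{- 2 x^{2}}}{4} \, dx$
$\frac{105 \sqrt{2} \sqrt{\pi}}{2048}$

Begin with the known integral
$$J(a) = \int_{-\infty}^{\infty} \frac{e^{- a x^{2}}}{4} \, dx = \frac{\sqrt{\pi}}{4 \sqrt{a}}.$$

Differentiating under the integral sign brings down a factor of $(-x^2)$:
$$\frac{dJ}{da} = \int_{-\infty}^{\infty} - \frac{x^{2} e^{- a x^{2}}}{4} \, dx = - \frac{\sqrt{\pi}}{8 a^{\frac{3}{2}}}.$$

Repeating $4$ times in total — each differentiation brings down another $(-x^2)$ — gives
$$\frac{d^{4}J}{da^{4}} = \int_{-\infty}^{\infty} \frac{x^{8} e^{- a x^{2}}}{4} \, dx = \frac{105 \sqrt{\pi}}{64 a^{\frac{9}{2}}},$$
and the integrand here is exactly the target integrand, so $I = \frac{105 \sqrt{\pi}}{64 a^{\frac{9}{2}}}$.

Setting $a = 2$:
$$I = \frac{105 \sqrt{2} \sqrt{\pi}}{2048}.$$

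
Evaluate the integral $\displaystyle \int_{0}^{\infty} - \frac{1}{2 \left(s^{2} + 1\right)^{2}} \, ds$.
$- \frac{\pi}{8}$

Recall the elementary integral
$$J(a) = \int_{0}^{\infty} - \frac{1}{2 \left(a^{2} + s^{2}\right)} \, ds = - \frac{\pi}{4 a}.$$

Differentiating under the integral sign with respect to $a$,
$$\frac{dJ}{da} = \int_{0}^{\infty} \frac{a}{\left(a^{2} + s^{2}\right)^{2}} \, ds = \frac{\pi}{4 a^{2}},$$
so $\int_{0}^{\infty} - \frac{1}{2 \left(a^{2} + s^{2}\right)^{2}} \, ds = - \frac{\pi}{8 a^{3}}$.

Setting $a = 1$:
$$I = - \frac{\pi}{8}.$$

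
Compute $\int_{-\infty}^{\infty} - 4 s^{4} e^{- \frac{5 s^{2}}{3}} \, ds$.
$- \frac{27 \sqrt{15} \sqrt{\pi}}{125}$

Start from the elementary integral
$$J(a) = \int_{-\infty}^{\infty} - 4 e^{- a s^{2}} \, ds = - \frac{4 \sqrt{\pi}}{\sqrt{a}}.$$

Differentiating under the integral sign brings down a factor of $(-s^2)$:
$$\frac{dJ}{da} = \int_{-\infty}^{\infty} 4 s^{2} e^{- a s^{2}} \, ds = \frac{2 \sqrt{\pi}}{a^{\frac{3}{2}}}.$$

Repeating twice in total — each differentiation brings down another $(-s^2)$ — gives
$$\frac{d^{2}J}{da^{2}} = \int_{-\infty}^{\infty} - 4 s^{4} e^{- a s^{2}} \, ds = - \frac{3 \sqrt{\pi}}{a^{\frac{5}{2}}},$$
and the integrand here is exactly the target integrand, so $I = - \frac{3 \sqrt{\pi}}{a^{\frac{5}{2}}}$.

Setting $a = \frac{5}{3}$:
$$I = - \frac{27 \sqrt{15} \sqrt{\pi}}{125}.$$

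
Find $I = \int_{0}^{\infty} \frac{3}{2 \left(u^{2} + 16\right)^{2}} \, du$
$\frac{3 \pi}{512}$

Begin with the known result
$$J(a) = \int_{0}^{\infty} \frac{3}{2 \left(a^{2} + u^{2}\right)} \, du = \frac{3 \pi}{4 a}.$$

Differentiating under the integral sign with respect to $a$,
$$\frac{dJ}{da} = \int_{0}^{\infty} - \frac{3 a}{\left(a^{2} + u^{2}\right)^{2}} \, du = - \frac{3 \pi}{4 a^{2}},$$
so $\int_{0}^{\infty} \frac{3}{2 \left(a^{2} + u^{2}\right)^{2}} \, du = \frac{3 \pi}{8 a^{3}}$.

Setting $a = 4$:
$$I = \frac{3 \pi}{512}.$$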